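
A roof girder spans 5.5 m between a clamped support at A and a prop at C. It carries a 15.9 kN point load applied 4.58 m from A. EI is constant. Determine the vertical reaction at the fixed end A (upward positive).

Choose R_C as the redundant. The primary structure is the cantilever fixed at A.
Deflection at C on the released cantilever, summing each load's contribution:
  point load 15.9 at a = 4.58: Pa²(3L − a)/(6EI) = 662.6/EI
Tip deflection under a unit load at C: L³/(3EI) = 55.46/EI.
Compatibility at C: δ_0 − R_C·δ_{CC} = 0, so R_C = 662.6/55.46 = 11.95 kN.
Vertical equilibrium: R_A = ΣP − R_C = 15.9 − 11.95 = 3.952 kN.

R_A = 3.952 kN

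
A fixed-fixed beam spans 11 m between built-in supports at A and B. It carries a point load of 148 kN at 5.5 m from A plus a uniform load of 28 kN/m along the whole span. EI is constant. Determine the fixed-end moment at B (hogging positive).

Take the two fixed-end moments M_A, M_B as redundants; the released structure is the simple span AB.
End rotations of the released simple span under the applied load (×1/EI):
  at A: point load 148 at a = 5.5: Pab(L + b)/(6LEI) = 1119/EI
  at B: point load 148 at a = 5.5: Pab(L + a)/(6LEI) = 1119/EI
  at A: UDL 28: wL³/(24EI) = 1553/EI
  at B: UDL 28: wL³/(24EI) = 1553/EI
  θ_A0 = 2672/EI,  θ_B0 = 2672/EI
Flexibility coefficients: a unit moment at one end gives L/(3EI) there and L/(6EI) at the far end, so f₁₁ = f₂₂ = 3.667/EI and f₁₂ = f₂₁ = 1.833/EI.
Compatibility — zero rotation at each built-in end:
  3.667 M_A + 1.833 M_B = 2672
  1.833 M_A + 3.667 M_B = 2672
Solving the pair gives M_A = 485.8 kN·m and M_B = 485.8 kN·m (hogging).

M_B = 485.8 kN·m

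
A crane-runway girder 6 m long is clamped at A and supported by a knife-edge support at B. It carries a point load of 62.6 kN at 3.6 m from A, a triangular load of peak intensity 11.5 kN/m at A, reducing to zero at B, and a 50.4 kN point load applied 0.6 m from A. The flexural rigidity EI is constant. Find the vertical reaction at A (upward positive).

Choose R_B as the redundant. The primary structure is the cantilever fixed at A.
Primary-structure tip deflection at B by superposition:
  point load 62.6 at a = 3.6: Pa²(3L − a)/(6EI) = 1947/EI
  triangular load, peak 11.5 at the fixed end: w₀L⁴/(30EI) = 496.8/EI
  point load 50.4 at a = 0.6: Pa²(3L − a)/(6EI) = 52.62/EI
  δ_0 = 2497/EI
Tip deflection under a unit load at B: L³/(3EI) = 72/EI.
Compatibility at B: δ_0 − R_B·δ_{BB} = 0, so R_B = 2497/72 = 34.67 kN.
Vertical equilibrium: R_A = ΣP − R_B = 147.5 − 34.67 = 112.8 kN.

R_A = 112.8 kN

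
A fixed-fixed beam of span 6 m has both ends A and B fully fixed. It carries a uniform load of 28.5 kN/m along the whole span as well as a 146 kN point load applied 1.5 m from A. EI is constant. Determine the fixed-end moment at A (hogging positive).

Release both end moments; the primary structure is a simply-supported span AB with redundants M_A and M_B.
End rotations of the released simple span under the applied load (×1/EI):
  at A: UDL 28.5: wL³/(24EI) = 256.5/EI
  at B: UDL 28.5: wL³/(24EI) = 256.5/EI
  at A: point load 146 at a = 1.5: Pab(L + b)/(6LEI) = 287.4/EI
  at B: point load 146 at a = 1.5: Pab(L + a)/(6LEI) = 205.3/EI
  θ_A0 = 543.9/EI,  θ_B0 = 461.8/EI
Flexibility coefficients: a unit moment at one end gives L/(3EI) there and L/(6EI) at the far end, so f₁₁ = f₂₂ = 2/EI and f₁₂ = f₂₁ = 1/EI.
Compatibility — zero rotation at each built-in end:
  2 M_A + 1 M_B = 543.9
  1 M_A + 2 M_B = 461.8
Solving the pair gives M_A = 208.7 kN·m and M_B = 126.6 kN·m (hogging).

M_A = 208.7 kN·m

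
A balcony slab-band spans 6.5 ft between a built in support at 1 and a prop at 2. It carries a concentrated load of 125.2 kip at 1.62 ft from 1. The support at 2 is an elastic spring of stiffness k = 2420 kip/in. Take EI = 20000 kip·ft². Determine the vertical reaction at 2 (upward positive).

Take the reaction at 2 as the redundant and release it; the primary structure is a cantilever fixed at 1.
Primary-structure tip deflection at 2 by superposition:
  point load 125.2 at a = 1.62: Pa²(3L − a)/(6EI) = 979.2/EI
Tip deflection under a unit load at 2: L³/(3EI) = 91.54/EI.
With EI = 20000 kip·ft²: δ_0 = 0.048958 ft and δ_{22} = 0.004577 ft/kip.
Compatibility — the spring shortens by R_2/k under the reaction it provides: δ_0 − R_2·δ_{22} = R_2/k. With 1/k = 1/(2420×12) ft/kip = 0.000034 ft/kip, R_2 = δ_0 / (δ_{22} + 1/k) = 0.048958 / (0.004577 + 0.000034) = 10.62 kip.

R_2 = 10.62 kip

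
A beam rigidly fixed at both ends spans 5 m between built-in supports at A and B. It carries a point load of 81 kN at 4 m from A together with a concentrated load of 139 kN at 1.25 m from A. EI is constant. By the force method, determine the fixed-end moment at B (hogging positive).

Take the two fixed-end moments M_A, M_B as redundants; the released structure is the simple span AB.
Simple-span end rotations at A and B under the given loads:
  at A: point load 81 at a = 4: Pab(L + b)/(6LEI) = 64.8/EI
  at B: point load 81 at a = 4: Pab(L + a)/(6LEI) = 97.2/EI
  at A: point load 139 at a = 1.25: Pab(L + b)/(6LEI) = 190/EI
  at B: point load 139 at a = 1.25: Pab(L + a)/(6LEI) = 135.7/EI
  θ_A0 = 254.8/EI,  θ_B0 = 232.9/EI
Flexibility coefficients: a unit moment at one end gives L/(3EI) there and L/(6EI) at the far end, so f₁₁ = f₂₂ = 1.667/EI and f₁₂ = f₂₁ = 0.8333/EI.
Compatibility — zero rotation at each built-in end:
  1.667 M_A + 0.8333 M_B = 254.8
  0.8333 M_A + 1.667 M_B = 232.9
Solving the pair gives M_A = 110.7 kN·m and M_B = 84.42 kN·m (hogging).

M_B = 84.42 kN·m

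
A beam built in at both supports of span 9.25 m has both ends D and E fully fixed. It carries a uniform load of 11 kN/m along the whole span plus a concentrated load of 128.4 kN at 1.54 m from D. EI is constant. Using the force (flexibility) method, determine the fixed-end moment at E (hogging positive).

Take the two fixed-end moments M_D, M_E as redundants; the released structure is the simple span DE.
Simple-span end rotations at D and E under the given loads:
  at D: UDL 11: wL³/(24EI) = 362.7/EI
  at E: UDL 11: wL³/(24EI) = 362.7/EI
  at D: point load 128.4 at a = 1.54: Pab(L + b)/(6LEI) = 465.9/EI
  at E: point load 128.4 at a = 1.54: Pab(L + a)/(6LEI) = 296.4/EI
  θ_D0 = 828.6/EI,  θ_E0 = 659.1/EI
Flexibility coefficients: a unit moment at one end gives L/(3EI) there and L/(6EI) at the far end, so f₁₁ = f₂₂ = 3.083/EI and f₁₂ = f₂₁ = 1.542/EI.
Compatibility — zero rotation at each built-in end:
  3.083 M_D + 1.542 M_E = 828.6
  1.542 M_D + 3.083 M_E = 659.1
Solving the pair gives M_D = 215.8 kN·m and M_E = 105.9 kN·m (hogging).

M_E = 105.9 kN·m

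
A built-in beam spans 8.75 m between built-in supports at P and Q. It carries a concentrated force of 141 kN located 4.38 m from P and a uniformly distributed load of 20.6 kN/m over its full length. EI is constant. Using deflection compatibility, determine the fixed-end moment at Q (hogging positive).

Take the two fixed-end moments M_P, M_Q as redundants; the released structure is the simple span PQ.
End rotations of the released simple span under the applied load (×1/EI):
  at P: point load 141 at a = 4.38: Pab(L + b)/(6LEI) = 674.4/EI
  at Q: point load 141 at a = 4.38: Pab(L + a)/(6LEI) = 675/EI
  at P: UDL 20.6: wL³/(24EI) = 575/EI
  at Q: UDL 20.6: wL³/(24EI) = 575/EI
  θ_P0 = 1249/EI,  θ_Q0 = 1250/EI
Flexibility coefficients: a unit moment at one end gives L/(3EI) there and L/(6EI) at the far end, so f₁₁ = f₂₂ = 2.917/EI and f₁₂ = f₂₁ = 1.458/EI.
Compatibility — zero rotation at each built-in end:
  2.917 M_P + 1.458 M_Q = 1249
  1.458 M_P + 2.917 M_Q = 1250
Solving the pair gives M_P = 285.5 kN·m and M_Q = 285.8 kN·m (hogging).

M_Q = 285.8 kN·m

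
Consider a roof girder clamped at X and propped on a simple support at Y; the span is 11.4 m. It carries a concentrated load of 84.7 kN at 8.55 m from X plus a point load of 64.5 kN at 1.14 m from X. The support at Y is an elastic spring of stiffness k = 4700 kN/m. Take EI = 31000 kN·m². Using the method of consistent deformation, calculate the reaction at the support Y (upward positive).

Choose R_Y as the redundant. The primary structure is the cantilever fixed at X.
Downward deflection at the released point Y due to the loads:
  point load 84.7 at a = 8.55: Pa²(3L − a)/(6EI) = 26470/EI
  point load 64.5 at a = 1.14: Pa²(3L − a)/(6EI) = 461.9/EI
  δ_0 = 26932/EI
Flexibility coefficient — unit upward force at Y: δ_{YY} = L³/(3EI) = 493.8/EI.
With EI = 31000 kN·m²: δ_0 = 0.86877 m and δ_{YY} = 0.015931 m/kN.
Compatibility — the spring shortens by R_Y/k under the reaction it provides: δ_0 − R_Y·δ_{YY} = R_Y/k. With 1/k = 0.000213 m/kN, R_Y = δ_0 / (δ_{YY} + 1/k) = 0.86877 / (0.015931 + 0.000213) = 53.82 kN.

R_Y = 53.82 kN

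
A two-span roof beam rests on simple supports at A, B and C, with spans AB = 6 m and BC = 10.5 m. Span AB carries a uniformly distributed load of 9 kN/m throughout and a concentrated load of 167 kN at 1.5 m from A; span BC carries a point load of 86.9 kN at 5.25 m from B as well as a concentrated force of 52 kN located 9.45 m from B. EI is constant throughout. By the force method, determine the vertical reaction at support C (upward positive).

R_C = 72.77 kN

Take M_B as the redundant. Released structure: two simple spans AB and BC with a hinge at B.
Discontinuity in slope at B on the released structure — sum the simple-span end rotations:
  span AB: UDL 9: wL³/(24EI) = 81/EI
  span AB: point load 167 at a = 1.5: Pab(L + a)/(6LEI) = 234.8/EI
  span BC: point load 86.9 at a = 5.25: Pab(L + b)/(6LEI) = 598.8/EI
  span BC: point load 52 at a = 9.45: Pab(L + b)/(6LEI) = 94.59/EI
  relative rotation θ_0 = (315.8 + 693.4)/EI = 1009/EI
A unit hogging moment at B produces rotation L₁/(3EI) + L₂/(3EI) = 5.5/EI.
Compatibility: M_B·(L₁+L₂)/(3EI) = θ_0, giving M_B = 183.5 kN·m (hogging).
Span BC, ΣM about C: R_B^{BC}·10.5 = 510.8 + 183.5, so R_B^{BC} = 66.13 kN and R_C = 138.9 − 66.13 = 72.77 kN.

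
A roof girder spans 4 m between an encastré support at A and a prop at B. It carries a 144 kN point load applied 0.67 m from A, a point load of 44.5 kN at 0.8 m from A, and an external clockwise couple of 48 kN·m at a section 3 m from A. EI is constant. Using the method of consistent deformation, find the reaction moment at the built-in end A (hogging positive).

M_A = 79.72 kN·m

Remove the prop at B; the released (primary) structure is a cantilever built in at A.
Primary-structure tip deflection at B by superposition:
  point load 144 at a = 0.67: Pa²(3L − a)/(6EI) = 122.1/EI
  point load 44.5 at a = 0.8: Pa²(3L − a)/(6EI) = 53.16/EI
  clockwise couple 48 at a = 3: M₀a(2L − a)/(2EI) = 360/EI
  δ_0 = 535.2/EI
Tip deflection under a unit load at B: L³/(3EI) = 21.33/EI.
The prop prevents deflection at B: R_B = δ_0/δ_{BB} = 535.2/21.33 = 25.09 kN.
Moment equilibrium about A: M_A = Σ(load moments about A) − R_B·L = 180.1 − 25.09×4 = 79.72 kN·m.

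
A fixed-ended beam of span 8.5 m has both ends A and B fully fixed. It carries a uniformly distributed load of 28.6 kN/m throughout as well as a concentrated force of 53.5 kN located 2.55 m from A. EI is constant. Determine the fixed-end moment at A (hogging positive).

M_A = 239 kN·m

Take the two fixed-end moments M_A, M_B as redundants; the released structure is the simple span AB.
On the primary (simply-supported) span, the end slopes from the loading are:
  at A: UDL 28.6: wL³/(24EI) = 731.8/EI
  at B: UDL 28.6: wL³/(24EI) = 731.8/EI
  at A: point load 53.5 at a = 2.55: Pab(L + b)/(6LEI) = 230/EI
  at B: point load 53.5 at a = 2.55: Pab(L + a)/(6LEI) = 175.9/EI
  θ_A0 = 961.8/EI,  θ_B0 = 907.7/EI
Flexibility coefficients: a unit moment at one end gives L/(3EI) there and L/(6EI) at the far end, so f₁₁ = f₂₂ = 2.833/EI and f₁₂ = f₂₁ = 1.417/EI.
Compatibility — zero rotation at each built-in end:
  2.833 M_A + 1.417 M_B = 961.8
  1.417 M_A + 2.833 M_B = 907.7
Solving the pair gives M_A = 239 kN·m and M_B = 200.8 kN·m (hogging).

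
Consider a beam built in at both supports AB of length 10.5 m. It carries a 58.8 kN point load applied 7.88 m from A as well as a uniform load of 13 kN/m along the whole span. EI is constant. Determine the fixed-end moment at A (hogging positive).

M_A = 148.3 kN·m

Release both end moments; the primary structure is a simply-supported span AB with redundants M_A and M_B.
End rotations of the released simple span under the applied load (×1/EI):
  at A: point load 58.8 at a = 7.88: Pab(L + b)/(6LEI) = 252.8/EI
  at B: point load 58.8 at a = 7.88: Pab(L + a)/(6LEI) = 354.2/EI
  at A: UDL 13: wL³/(24EI) = 627/EI
  at B: UDL 13: wL³/(24EI) = 627/EI
  θ_A0 = 879.9/EI,  θ_B0 = 981.2/EI
Flexibility coefficients: a unit moment at one end gives L/(3EI) there and L/(6EI) at the far end, so f₁₁ = f₂₂ = 3.5/EI and f₁₂ = f₂₁ = 1.75/EI.
Compatibility — zero rotation at each built-in end:
  3.5 M_A + 1.75 M_B = 879.9
  1.75 M_A + 3.5 M_B = 981.2
Solving the pair gives M_A = 148.3 kN·m and M_B = 206.2 kN·m (hogging).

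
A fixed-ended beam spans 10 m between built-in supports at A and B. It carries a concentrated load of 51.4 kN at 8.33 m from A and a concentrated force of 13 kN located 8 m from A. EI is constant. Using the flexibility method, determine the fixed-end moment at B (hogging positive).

Take the two fixed-end moments M_A, M_B as redundants; the released structure is the simple span AB.
End rotations of the released simple span under the applied load (×1/EI):
  at A: point load 51.4 at a = 8.33: Pab(L + b)/(6LEI) = 139.1/EI
  at B: point load 51.4 at a = 8.33: Pab(L + a)/(6LEI) = 218.4/EI
  at A: point load 13 at a = 8: Pab(L + b)/(6LEI) = 41.6/EI
  at B: point load 13 at a = 8: Pab(L + a)/(6LEI) = 62.4/EI
  θ_A0 = 180.7/EI,  θ_B0 = 280.8/EI
Flexibility coefficients: a unit moment at one end gives L/(3EI) there and L/(6EI) at the far end, so f₁₁ = f₂₂ = 3.333/EI and f₁₂ = f₂₁ = 1.667/EI.
Compatibility — zero rotation at each built-in end:
  3.333 M_A + 1.667 M_B = 180.7
  1.667 M_A + 3.333 M_B = 280.8
Solving the pair gives M_A = 16.1 kN·m and M_B = 76.2 kN·m (hogging).

M_B = 76.2 kN·m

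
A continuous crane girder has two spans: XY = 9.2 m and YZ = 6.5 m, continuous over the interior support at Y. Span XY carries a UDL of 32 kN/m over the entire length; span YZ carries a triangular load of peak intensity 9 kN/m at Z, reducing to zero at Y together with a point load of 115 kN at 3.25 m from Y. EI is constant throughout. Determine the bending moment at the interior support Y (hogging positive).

Release continuity at Y by inserting a hinge; the redundant is the internal moment M_Y. The primary structure is two simply-supported spans XY and YZ.
Rotations at Y on the released spans (each span's end-slope, ×1/EI):
  span XY: UDL 32: wL³/(24EI) = 1038/EI
  span YZ: triangular load, peak 9: 7w₀L³/(360EI) = 48.06/EI
  span YZ: point load 115 at a = 3.25: Pab(L + b)/(6LEI) = 303.7/EI
  relative rotation θ_0 = (1038 + 351.7)/EI = 1390/EI
A unit hogging moment at Y produces rotation L₁/(3EI) + L₂/(3EI) = 5.233/EI.
Slope continuity at Y: θ_0 = M_Y·5.233/EI, so M_Y = 1390/5.233 = 265.6 kN·m (hogging).

M_Y = 265.6 kN·m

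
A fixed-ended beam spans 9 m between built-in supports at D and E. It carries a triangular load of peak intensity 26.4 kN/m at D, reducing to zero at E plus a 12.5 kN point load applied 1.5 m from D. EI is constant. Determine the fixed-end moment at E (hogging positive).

M_E = 73.88 kN·m

Take the two fixed-end moments M_D, M_E as redundants; the released structure is the simple span DE.
End rotations of the released simple span under the applied load (×1/EI):
  at D: triangular load, peak 26.4: w₀L³/(45EI) = 427.7/EI
  at E: triangular load, peak 26.4: 7w₀L³/(360EI) = 374.2/EI
  at D: point load 12.5 at a = 1.5: Pab(L + b)/(6LEI) = 42.97/EI
  at E: point load 12.5 at a = 1.5: Pab(L + a)/(6LEI) = 27.34/EI
  θ_D0 = 470.6/EI,  θ_E0 = 401.6/EI
Flexibility coefficients: a unit moment at one end gives L/(3EI) there and L/(6EI) at the far end, so f₁₁ = f₂₂ = 3/EI and f₁₂ = f₂₁ = 1.5/EI.
Compatibility — zero rotation at each built-in end:
  3 M_D + 1.5 M_E = 470.6
  1.5 M_D + 3 M_E = 401.6
Solving the pair gives M_D = 119.9 kN·m and M_E = 73.88 kN·m (hogging).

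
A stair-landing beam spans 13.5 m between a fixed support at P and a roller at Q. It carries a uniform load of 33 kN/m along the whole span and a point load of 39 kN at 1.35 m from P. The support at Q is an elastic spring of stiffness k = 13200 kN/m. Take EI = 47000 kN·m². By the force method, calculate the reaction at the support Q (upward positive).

Remove the prop at Q; the released (primary) structure is a cantilever built in at P.
Deflection at Q on the released cantilever, summing each load's contribution:
  UDL 33: wL⁴/(8EI) = 137012/EI
  point load 39 at a = 1.35: Pa²(3L − a)/(6EI) = 463.8/EI
  δ_0 = 137476/EI
Tip deflection under a unit load at Q: L³/(3EI) = 820.1/EI.
With EI = 47000 kN·m²: δ_0 = 2.925 m and δ_{QQ} = 0.017449 m/kN.
Compatibility — the spring shortens by R_Q/k under the reaction it provides: δ_0 − R_Q·δ_{QQ} = R_Q/k. With 1/k = 0.000076 m/kN, R_Q = δ_0 / (δ_{QQ} + 1/k) = 2.925 / (0.017449 + 0.000076) = 166.9 kN.

R_Q = 166.9 kN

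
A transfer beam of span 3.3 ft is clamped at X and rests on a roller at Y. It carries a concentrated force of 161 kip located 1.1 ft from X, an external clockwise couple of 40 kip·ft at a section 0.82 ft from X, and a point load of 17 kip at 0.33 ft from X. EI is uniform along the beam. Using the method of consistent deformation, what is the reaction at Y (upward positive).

Remove the prop at Y; the released (primary) structure is a cantilever built in at X.
Deflection at Y on the released cantilever, summing each load's contribution:
  point load 161 at a = 1.1: Pa²(3L − a)/(6EI) = 285.7/EI
  clockwise couple 40 at a = 0.82: M₀a(2L − a)/(2EI) = 94.79/EI
  point load 17 at a = 0.33: Pa²(3L − a)/(6EI) = 2.953/EI
  δ_0 = 383.5/EI
Tip deflection under a unit load at Y: L³/(3EI) = 11.98/EI.
Compatibility at Y: δ_0 − R_Y·δ_{YY} = 0, so R_Y = 383.5/11.98 = 32.01 kip.

R_Y = 32.01 kip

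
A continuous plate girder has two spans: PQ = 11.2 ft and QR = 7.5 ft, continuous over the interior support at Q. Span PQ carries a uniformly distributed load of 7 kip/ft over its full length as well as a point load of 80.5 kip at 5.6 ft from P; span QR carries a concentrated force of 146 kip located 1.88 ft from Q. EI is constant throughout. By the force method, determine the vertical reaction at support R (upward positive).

R_R = 4.712 kip

Release continuity at Q by inserting a hinge; the redundant is the internal moment M_Q. The primary structure is two simply-supported spans PQ and QR.
Discontinuity in slope at Q on the released structure — sum the simple-span end rotations:
  span PQ: UDL 7: wL³/(24EI) = 409.8/EI
  span PQ: point load 80.5 at a = 5.6: Pab(L + a)/(6LEI) = 631.1/EI
  span QR: point load 146 at a = 1.88: Pab(L + b)/(6LEI) = 449.7/EI
  relative rotation θ_0 = (1041 + 449.7)/EI = 1491/EI
A unit hogging moment at Q produces rotation L₁/(3EI) + L₂/(3EI) = 6.233/EI.
Slope continuity at Q: θ_0 = M_Q·6.233/EI, so M_Q = 1491/6.233 = 239.1 kip·ft (hogging).
Span QR, ΣM about R: R_Q^{QR}·7.5 = 820.5 + 239.1, so R_Q^{QR} = 141.3 kip and R_R = 146 − 141.3 = 4.712 kip.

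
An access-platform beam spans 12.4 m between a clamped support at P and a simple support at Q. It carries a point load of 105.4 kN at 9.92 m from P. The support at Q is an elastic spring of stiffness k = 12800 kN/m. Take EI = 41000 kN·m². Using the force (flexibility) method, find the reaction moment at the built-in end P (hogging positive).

Choose R_Q as the redundant. The primary structure is the cantilever fixed at P.
Free-end deflection of the primary structure under the applied loading (downward +):
  point load 105.4 at a = 9.92: Pa²(3L − a)/(6EI) = 47158/EI
Flexibility coefficient — unit upward force at Q: δ_{QQ} = L³/(3EI) = 635.5/EI.
With EI = 41000 kN·m²: δ_0 = 1.1502 m and δ_{QQ} = 0.015501 m/kN.
Compatibility — the spring shortens by R_Q/k under the reaction it provides: δ_0 − R_Q·δ_{QQ} = R_Q/k. With 1/k = 0.000078 m/kN, R_Q = δ_0 / (δ_{QQ} + 1/k) = 1.1502 / (0.015501 + 0.000078) = 73.83 kN.
Moment equilibrium about P: M_P = Σ(load moments about P) − R_Q·L = 1046 − 73.83×12.4 = 130.1 kN·m.

M_P = 130.1 kN·m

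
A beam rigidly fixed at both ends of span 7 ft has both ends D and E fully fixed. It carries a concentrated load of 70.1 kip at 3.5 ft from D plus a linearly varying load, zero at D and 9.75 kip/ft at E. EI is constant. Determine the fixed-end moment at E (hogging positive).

M_E = 85.22 kip·ft

Take the two fixed-end moments M_D, M_E as redundants; the released structure is the simple span DE.
Simple-span end rotations at D and E under the given loads:
  at D: point load 70.1 at a = 3.5: Pab(L + b)/(6LEI) = 214.7/EI
  at E: point load 70.1 at a = 3.5: Pab(L + a)/(6LEI) = 214.7/EI
  at D: triangular load, peak 9.75: 7w₀L³/(360EI) = 65.03/EI
  at E: triangular load, peak 9.75: w₀L³/(45EI) = 74.32/EI
  θ_D0 = 279.7/EI,  θ_E0 = 289/EI
Flexibility coefficients: a unit moment at one end gives L/(3EI) there and L/(6EI) at the far end, so f₁₁ = f₂₂ = 2.333/EI and f₁₂ = f₂₁ = 1.167/EI.
Compatibility — zero rotation at each built-in end:
  2.333 M_D + 1.167 M_E = 279.7
  1.167 M_D + 2.333 M_E = 289
Solving the pair gives M_D = 77.26 kip·ft and M_E = 85.22 kip·ft (hogging).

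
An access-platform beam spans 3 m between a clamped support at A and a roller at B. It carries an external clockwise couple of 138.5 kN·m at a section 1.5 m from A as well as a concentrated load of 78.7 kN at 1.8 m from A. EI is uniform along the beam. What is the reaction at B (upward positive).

R_B = 85.94 kN

Release the roller at B. Primary structure: cantilever fixed at A.
Free-end deflection of the primary structure under the applied loading (downward +):
  clockwise couple 138.5 at a = 1.5: M₀a(2L − a)/(2EI) = 467.4/EI
  point load 78.7 at a = 1.8: Pa²(3L − a)/(6EI) = 306/EI
  δ_0 = 773.4/EI
Tip deflection under a unit load at B: L³/(3EI) = 9/EI.
Compatibility at B: δ_0 − R_B·δ_{BB} = 0, so R_B = 773.4/9 = 85.94 kN.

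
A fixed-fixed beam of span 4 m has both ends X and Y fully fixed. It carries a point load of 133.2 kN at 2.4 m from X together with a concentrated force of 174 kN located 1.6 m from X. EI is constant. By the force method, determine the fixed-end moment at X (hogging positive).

Take the two fixed-end moments M_X, M_Y as redundants; the released structure is the simple span XY.
Simple-span end rotations at X and Y under the given loads:
  at X: point load 133.2 at a = 2.4: Pab(L + b)/(6LEI) = 119.3/EI
  at Y: point load 133.2 at a = 2.4: Pab(L + a)/(6LEI) = 136.4/EI
  at X: point load 174 at a = 1.6: Pab(L + b)/(6LEI) = 178.2/EI
  at Y: point load 174 at a = 1.6: Pab(L + a)/(6LEI) = 155.9/EI
  θ_X0 = 297.5/EI,  θ_Y0 = 292.3/EI
Flexibility coefficients: a unit moment at one end gives L/(3EI) there and L/(6EI) at the far end, so f₁₁ = f₂₂ = 1.333/EI and f₁₂ = f₂₁ = 0.6667/EI.
Compatibility — zero rotation at each built-in end:
  1.333 M_X + 0.6667 M_Y = 297.5
  0.6667 M_X + 1.333 M_Y = 292.3
Solving the pair gives M_X = 151.4 kN·m and M_Y = 143.5 kN·m (hogging).

M_X = 151.4 kN·m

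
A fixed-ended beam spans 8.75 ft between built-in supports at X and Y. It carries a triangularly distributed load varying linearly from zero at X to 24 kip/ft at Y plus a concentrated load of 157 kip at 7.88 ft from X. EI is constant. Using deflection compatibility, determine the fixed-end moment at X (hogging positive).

M_X = 73.48 kip·ft

Release both end moments; the primary structure is a simply-supported span XY with redundants M_X and M_Y.
Simple-span end rotations at X and Y under the given loads:
  at X: triangular load, peak 24: 7w₀L³/(360EI) = 312.6/EI
  at Y: triangular load, peak 24: w₀L³/(45EI) = 357.3/EI
  at X: point load 157 at a = 7.88: Pab(L + b)/(6LEI) = 197.2/EI
  at Y: point load 157 at a = 7.88: Pab(L + a)/(6LEI) = 340.9/EI
  θ_X0 = 509.9/EI,  θ_Y0 = 698.2/EI
Flexibility coefficients: a unit moment at one end gives L/(3EI) there and L/(6EI) at the far end, so f₁₁ = f₂₂ = 2.917/EI and f₁₂ = f₂₁ = 1.458/EI.
Compatibility — zero rotation at each built-in end:
  2.917 M_X + 1.458 M_Y = 509.9
  1.458 M_X + 2.917 M_Y = 698.2
Solving the pair gives M_X = 73.48 kip·ft and M_Y = 202.7 kip·ft (hogging).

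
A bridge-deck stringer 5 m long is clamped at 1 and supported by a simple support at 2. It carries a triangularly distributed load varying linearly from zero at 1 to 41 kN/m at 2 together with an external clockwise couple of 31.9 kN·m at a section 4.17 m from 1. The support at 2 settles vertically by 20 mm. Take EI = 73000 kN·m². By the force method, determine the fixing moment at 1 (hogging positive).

Remove the prop at 2; the released (primary) structure is a cantilever built in at 1.
Free-end deflection of the primary structure under the applied loading (downward +):
  triangular load, peak 41 at the free end: 11w₀L⁴/(120EI) = 2349/EI
  clockwise couple 31.9 at a = 4.17: M₀a(2L − a)/(2EI) = 387.8/EI
  δ_0 = 2737/EI
Tip deflection under a unit load at 2: L³/(3EI) = 41.67/EI.
With EI = 73000 kN·m²: δ_0 = 0.037489 m and δ_{22} = 0.000571 m/kN.
Compatibility — the beam at 2 must follow the support down by 0.02 m: δ_0 − R_2·δ_{22} = 0.02, so R_2 = (0.037489 − 0.02)/0.000571 = 30.64 kN.
Moment equilibrium about 1: M_1 = Σ(load moments about 1) − R_2·L = 373.6 − 30.64×5 = 220.4 kN·m.

M_1 = 220.4 kN·m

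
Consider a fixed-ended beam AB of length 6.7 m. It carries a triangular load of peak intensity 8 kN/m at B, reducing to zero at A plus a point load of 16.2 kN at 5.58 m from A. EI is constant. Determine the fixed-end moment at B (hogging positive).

Take the two fixed-end moments M_A, M_B as redundants; the released structure is the simple span AB.
On the primary (simply-supported) span, the end slopes from the loading are:
  at A: triangular load, peak 8: 7w₀L³/(360EI) = 46.79/EI
  at B: triangular load, peak 8: w₀L³/(45EI) = 53.47/EI
  at A: point load 16.2 at a = 5.58: Pab(L + b)/(6LEI) = 19.69/EI
  at B: point load 16.2 at a = 5.58: Pab(L + a)/(6LEI) = 30.93/EI
  θ_A0 = 66.48/EI,  θ_B0 = 84.4/EI
Flexibility coefficients: a unit moment at one end gives L/(3EI) there and L/(6EI) at the far end, so f₁₁ = f₂₂ = 2.233/EI and f₁₂ = f₂₁ = 1.117/EI.
Compatibility — zero rotation at each built-in end:
  2.233 M_A + 1.117 M_B = 66.48
  1.117 M_A + 2.233 M_B = 84.4
Solving the pair gives M_A = 14.5 kN·m and M_B = 30.54 kN·m (hogging).

M_B = 30.54 kN·m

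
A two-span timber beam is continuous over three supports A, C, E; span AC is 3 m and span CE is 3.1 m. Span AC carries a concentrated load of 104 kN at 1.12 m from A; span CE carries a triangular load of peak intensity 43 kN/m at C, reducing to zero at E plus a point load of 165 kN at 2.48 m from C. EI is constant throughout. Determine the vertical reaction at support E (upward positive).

R_E = 133.7 kN

Release continuity at C by inserting a hinge; the redundant is the internal moment M_C. The primary structure is two simply-supported spans AC and CE.
Discontinuity in slope at C on the released structure — sum the simple-span end rotations:
  span AC: point load 104 at a = 1.12: Pab(L + a)/(6LEI) = 50.12/EI
  span CE: triangular load, peak 43: w₀L³/(45EI) = 28.47/EI
  span CE: point load 165 at a = 2.48: Pab(L + b)/(6LEI) = 50.74/EI
  relative rotation θ_0 = (50.12 + 79.21)/EI = 129.3/EI
A unit hogging moment at C produces rotation L₁/(3EI) + L₂/(3EI) = 2.033/EI.
Compatibility: M_C·(L₁+L₂)/(3EI) = θ_0, giving M_C = 63.61 kN·m (hogging).
Span CE, ΣM about E: R_C^{CE}·3.1 = 240 + 63.61, so R_C^{CE} = 97.95 kN and R_E = 231.7 − 97.95 = 133.7 kN.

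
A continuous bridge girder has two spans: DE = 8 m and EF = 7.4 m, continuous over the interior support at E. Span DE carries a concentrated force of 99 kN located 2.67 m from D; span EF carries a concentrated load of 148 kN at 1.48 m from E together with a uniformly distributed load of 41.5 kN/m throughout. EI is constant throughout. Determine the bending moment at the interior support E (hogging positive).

Insert a hinge at E; M_E is the redundant, and each span becomes simply supported.
Discontinuity in slope at E on the released structure — sum the simple-span end rotations:
  span DE: point load 99 at a = 2.67: Pab(L + a)/(6LEI) = 313.2/EI
  span EF: point load 148 at a = 1.48: Pab(L + b)/(6LEI) = 389/EI
  span EF: UDL 41.5: wL³/(24EI) = 700.7/EI
  relative rotation θ_0 = (313.2 + 1090)/EI = 1403/EI
A unit hogging moment at E produces rotation L₁/(3EI) + L₂/(3EI) = 5.133/EI.
Compatibility: M_E·(L₁+L₂)/(3EI) = θ_0, giving M_E = 273.3 kN·m (hogging).

M_E = 273.3 kN·m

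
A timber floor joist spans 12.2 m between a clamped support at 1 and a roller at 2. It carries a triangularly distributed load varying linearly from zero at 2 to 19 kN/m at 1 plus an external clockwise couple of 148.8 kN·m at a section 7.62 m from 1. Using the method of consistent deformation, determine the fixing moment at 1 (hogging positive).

M_1 = 145.6 kN·m

Choose R_2 as the redundant. The primary structure is the cantilever fixed at 1.
Primary-structure tip deflection at 2 by superposition:
  triangular load, peak 19 at the fixed end: w₀L⁴/(30EI) = 14030/EI
  clockwise couple 148.8 at a = 7.62: M₀a(2L − a)/(2EI) = 9513/EI
  δ_0 = 23544/EI
Flexibility coefficient — unit upward force at 2: δ_{22} = L³/(3EI) = 605.3/EI.
The prop prevents deflection at 2: R_2 = δ_0/δ_{22} = 23544/605.3 = 38.9 kN.
Moment equilibrium about 1: M_1 = Σ(load moments about 1) − R_2·L = 620.1 − 38.9×12.2 = 145.6 kN·m.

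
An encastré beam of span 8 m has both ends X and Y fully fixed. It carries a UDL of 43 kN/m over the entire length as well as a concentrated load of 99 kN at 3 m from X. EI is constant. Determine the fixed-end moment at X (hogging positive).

M_X = 345.3 kN·m

Take the two fixed-end moments M_X, M_Y as redundants; the released structure is the simple span XY.
On the primary (simply-supported) span, the end slopes from the loading are:
  at X: UDL 43: wL³/(24EI) = 917.3/EI
  at Y: UDL 43: wL³/(24EI) = 917.3/EI
  at X: point load 99 at a = 3: Pab(L + b)/(6LEI) = 402.2/EI
  at Y: point load 99 at a = 3: Pab(L + a)/(6LEI) = 340.3/EI
  θ_X0 = 1320/EI,  θ_Y0 = 1258/EI
Flexibility coefficients: a unit moment at one end gives L/(3EI) there and L/(6EI) at the far end, so f₁₁ = f₂₂ = 2.667/EI and f₁₂ = f₂₁ = 1.333/EI.
Compatibility — zero rotation at each built-in end:
  2.667 M_X + 1.333 M_Y = 1320
  1.333 M_X + 2.667 M_Y = 1258
Solving the pair gives M_X = 345.3 kN·m and M_Y = 298.9 kN·m (hogging).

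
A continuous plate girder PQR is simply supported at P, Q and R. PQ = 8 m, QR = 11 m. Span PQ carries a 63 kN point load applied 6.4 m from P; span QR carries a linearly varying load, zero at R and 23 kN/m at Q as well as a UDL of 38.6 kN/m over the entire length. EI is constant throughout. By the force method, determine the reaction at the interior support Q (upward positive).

R_Q = 449.8 kN

Release continuity at Q by inserting a hinge; the redundant is the internal moment M_Q. The primary structure is two simply-supported spans PQ and QR.
Discontinuity in slope at Q on the released structure — sum the simple-span end rotations:
  span PQ: point load 63 at a = 6.4: Pab(L + a)/(6LEI) = 193.5/EI
  span QR: triangular load, peak 23: w₀L³/(45EI) = 680.3/EI
  span QR: UDL 38.6: wL³/(24EI) = 2141/EI
  relative rotation θ_0 = (193.5 + 2821)/EI = 3015/EI
A unit hogging moment at Q produces rotation L₁/(3EI) + L₂/(3EI) = 6.333/EI.
Compatibility: M_Q·(L₁+L₂)/(3EI) = θ_0, giving M_Q = 476 kN·m (hogging).
Span PQ, ΣM about P with M_Q applied at Q: R_Q^{PQ}·8 = 403.2 + 476, so R_Q^{PQ} = 109.9 kN and R_P = 63 − 109.9 = -46.9 kN.
Span QR, ΣM about R: R_Q^{QR}·11 = 3263 + 476, so R_Q^{QR} = 339.9 kN and R_R = 551.1 − 339.9 = 211.2 kN.
R_Q = 109.9 + 339.9 = 449.8 kN.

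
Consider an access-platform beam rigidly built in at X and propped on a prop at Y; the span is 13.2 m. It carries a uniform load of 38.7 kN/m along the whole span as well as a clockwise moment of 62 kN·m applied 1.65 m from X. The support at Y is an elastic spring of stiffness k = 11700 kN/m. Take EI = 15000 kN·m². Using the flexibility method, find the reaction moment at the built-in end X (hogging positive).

M_X = 887.3 kN·m

Remove the prop at Y; the released (primary) structure is a cantilever built in at X.
Primary-structure tip deflection at Y by superposition:
  UDL 38.7: wL⁴/(8EI) = 146864/EI
  clockwise couple 62 at a = 1.65: M₀a(2L − a)/(2EI) = 1266/EI
  δ_0 = 148130/EI
Tip deflection under a unit load at Y: L³/(3EI) = 766.7/EI.
With EI = 15000 kN·m²: δ_0 = 9.8754 m and δ_{YY} = 0.05111 m/kN.
Compatibility — the spring shortens by R_Y/k under the reaction it provides: δ_0 − R_Y·δ_{YY} = R_Y/k. With 1/k = 0.000085 m/kN, R_Y = δ_0 / (δ_{YY} + 1/k) = 9.8754 / (0.05111 + 0.000085) = 192.9 kN.
Moment equilibrium about X: M_X = Σ(load moments about X) − R_Y·L = 3434 − 192.9×13.2 = 887.3 kN·m.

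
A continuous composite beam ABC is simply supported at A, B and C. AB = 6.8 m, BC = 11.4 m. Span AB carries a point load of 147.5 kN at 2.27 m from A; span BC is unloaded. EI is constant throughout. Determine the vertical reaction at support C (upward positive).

Insert a hinge at B; M_B is the redundant, and each span becomes simply supported.
Discontinuity in slope at B on the released structure — sum the simple-span end rotations:
  span AB: point load 147.5 at a = 2.27: Pab(L + a)/(6LEI) = 337.2/EI
  relative rotation θ_0 = (337.2 + 0)/EI = 337.2/EI
A unit hogging moment at B produces rotation L₁/(3EI) + L₂/(3EI) = 6.067/EI.
Slope continuity at B: θ_0 = M_B·6.067/EI, so M_B = 337.2/6.067 = 55.58 kN·m (hogging).
Span BC, ΣM about C: R_B^{BC}·11.4 = 0 + 55.58, so R_B^{BC} = 4.875 kN and R_C = 0 − 4.875 = -4.875 kN.

R_C = -4.875 kN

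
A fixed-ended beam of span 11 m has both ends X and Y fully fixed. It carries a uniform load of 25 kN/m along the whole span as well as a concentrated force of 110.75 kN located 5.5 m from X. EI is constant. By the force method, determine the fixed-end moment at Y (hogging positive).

M_Y = 404.4 kN·m

Release both end moments; the primary structure is a simply-supported span XY with redundants M_X and M_Y.
Simple-span end rotations at X and Y under the given loads:
  at X: UDL 25: wL³/(24EI) = 1386/EI
  at Y: UDL 25: wL³/(24EI) = 1386/EI
  at X: point load 110.75 at a = 5.5: Pab(L + b)/(6LEI) = 837.5/EI
  at Y: point load 110.75 at a = 5.5: Pab(L + a)/(6LEI) = 837.5/EI
  θ_X0 = 2224/EI,  θ_Y0 = 2224/EI
Flexibility coefficients: a unit moment at one end gives L/(3EI) there and L/(6EI) at the far end, so f₁₁ = f₂₂ = 3.667/EI and f₁₂ = f₂₁ = 1.833/EI.
Compatibility — zero rotation at each built-in end:
  3.667 M_X + 1.833 M_Y = 2224
  1.833 M_X + 3.667 M_Y = 2224
Solving the pair gives M_X = 404.4 kN·m and M_Y = 404.4 kN·m (hogging).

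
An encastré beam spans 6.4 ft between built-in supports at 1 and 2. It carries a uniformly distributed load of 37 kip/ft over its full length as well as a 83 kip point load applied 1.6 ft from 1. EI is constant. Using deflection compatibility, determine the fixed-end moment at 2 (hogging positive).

Release both end moments; the primary structure is a simply-supported span 12 with redundants M_1 and M_2.
End rotations of the released simple span under the applied load (×1/EI):
  at 1: UDL 37: wL³/(24EI) = 404.1/EI
  at 2: UDL 37: wL³/(24EI) = 404.1/EI
  at 1: point load 83 at a = 1.6: Pab(L + b)/(6LEI) = 185.9/EI
  at 2: point load 83 at a = 1.6: Pab(L + a)/(6LEI) = 132.8/EI
  θ_10 = 590.1/EI,  θ_20 = 536.9/EI
Flexibility coefficients: a unit moment at one end gives L/(3EI) there and L/(6EI) at the far end, so f₁₁ = f₂₂ = 2.133/EI and f₁₂ = f₂₁ = 1.067/EI.
Compatibility — zero rotation at each built-in end:
  2.133 M_1 + 1.067 M_2 = 590.1
  1.067 M_1 + 2.133 M_2 = 536.9
Solving the pair gives M_1 = 201 kip·ft and M_2 = 151.2 kip·ft (hogging).

M_2 = 151.2 kip·ft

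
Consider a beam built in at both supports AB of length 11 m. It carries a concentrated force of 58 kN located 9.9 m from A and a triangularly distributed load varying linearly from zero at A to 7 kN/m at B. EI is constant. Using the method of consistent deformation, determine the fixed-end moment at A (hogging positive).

Take the two fixed-end moments M_A, M_B as redundants; the released structure is the simple span AB.
On the primary (simply-supported) span, the end slopes from the loading are:
  at A: point load 58 at a = 9.9: Pab(L + b)/(6LEI) = 115.8/EI
  at B: point load 58 at a = 9.9: Pab(L + a)/(6LEI) = 200/EI
  at A: triangular load, peak 7: 7w₀L³/(360EI) = 181.2/EI
  at B: triangular load, peak 7: w₀L³/(45EI) = 207/EI
  θ_A0 = 297/EI,  θ_B0 = 407.1/EI
Flexibility coefficients: a unit moment at one end gives L/(3EI) there and L/(6EI) at the far end, so f₁₁ = f₂₂ = 3.667/EI and f₁₂ = f₂₁ = 1.833/EI.
Compatibility — zero rotation at each built-in end:
  3.667 M_A + 1.833 M_B = 297
  1.833 M_A + 3.667 M_B = 407.1
Solving the pair gives M_A = 33.98 kN·m and M_B = 94.03 kN·m (hogging).

M_A = 33.98 kN·m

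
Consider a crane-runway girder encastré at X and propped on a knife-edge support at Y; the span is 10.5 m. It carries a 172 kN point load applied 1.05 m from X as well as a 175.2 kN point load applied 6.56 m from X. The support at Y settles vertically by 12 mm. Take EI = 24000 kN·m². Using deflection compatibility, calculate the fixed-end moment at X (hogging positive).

Take the reaction at Y as the redundant and release it; the primary structure is a cantilever fixed at X.
Deflection at Y on the released cantilever, summing each load's contribution:
  point load 172 at a = 1.05: Pa²(3L − a)/(6EI) = 962.4/EI
  point load 175.2 at a = 6.56: Pa²(3L − a)/(6EI) = 31339/EI
  δ_0 = 32302/EI
Tip deflection under a unit load at Y: L³/(3EI) = 385.9/EI.
With EI = 24000 kN·m²: δ_0 = 1.3459 m and δ_{YY} = 0.016078 m/kN.
Compatibility — the beam at Y must follow the support down by 0.012 m: δ_0 − R_Y·δ_{YY} = 0.012, so R_Y = (1.3459 − 0.012)/0.016078 = 82.96 kN.
Moment equilibrium about X: M_X = Σ(load moments about X) − R_Y·L = 1330 − 82.96×10.5 = 458.8 kN·m.

M_X = 458.8 kN·m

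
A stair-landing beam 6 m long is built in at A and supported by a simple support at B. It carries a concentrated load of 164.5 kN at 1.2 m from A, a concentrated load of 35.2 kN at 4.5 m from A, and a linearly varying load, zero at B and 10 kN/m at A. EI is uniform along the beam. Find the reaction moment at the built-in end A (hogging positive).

M_A = 190.9 kN·m

Release the roller at B. Primary structure: cantilever fixed at A.
Primary-structure tip deflection at B by superposition:
  point load 164.5 at a = 1.2: Pa²(3L − a)/(6EI) = 663.3/EI
  point load 35.2 at a = 4.5: Pa²(3L − a)/(6EI) = 1604/EI
  triangular load, peak 10 at the fixed end: w₀L⁴/(30EI) = 432/EI
  δ_0 = 2699/EI
Flexibility coefficient — unit upward force at B: δ_{BB} = L³/(3EI) = 72/EI.
Compatibility at B: δ_0 − R_B·δ_{BB} = 0, so R_B = 2699/72 = 37.49 kN.
Moment equilibrium about A: M_A = Σ(load moments about A) − R_B·L = 415.8 − 37.49×6 = 190.9 kN·m.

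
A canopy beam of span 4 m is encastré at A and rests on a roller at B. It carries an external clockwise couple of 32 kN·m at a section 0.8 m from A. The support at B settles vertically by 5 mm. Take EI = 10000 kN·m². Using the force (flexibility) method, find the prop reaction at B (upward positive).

Remove the prop at B; the released (primary) structure is a cantilever built in at A.
Primary-structure tip deflection at B by superposition:
  clockwise couple 32 at a = 0.8: M₀a(2L − a)/(2EI) = 92.16/EI
Flexibility coefficient — unit upward force at B: δ_{BB} = L³/(3EI) = 21.33/EI.
With EI = 10000 kN·m²: δ_0 = 0.009216 m and δ_{BB} = 0.002133 m/kN.
Compatibility — the beam at B must follow the support down by 0.005 m: δ_0 − R_B·δ_{BB} = 0.005, so R_B = (0.009216 − 0.005)/0.002133 = 1.976 kN.

R_B = 1.976 kN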